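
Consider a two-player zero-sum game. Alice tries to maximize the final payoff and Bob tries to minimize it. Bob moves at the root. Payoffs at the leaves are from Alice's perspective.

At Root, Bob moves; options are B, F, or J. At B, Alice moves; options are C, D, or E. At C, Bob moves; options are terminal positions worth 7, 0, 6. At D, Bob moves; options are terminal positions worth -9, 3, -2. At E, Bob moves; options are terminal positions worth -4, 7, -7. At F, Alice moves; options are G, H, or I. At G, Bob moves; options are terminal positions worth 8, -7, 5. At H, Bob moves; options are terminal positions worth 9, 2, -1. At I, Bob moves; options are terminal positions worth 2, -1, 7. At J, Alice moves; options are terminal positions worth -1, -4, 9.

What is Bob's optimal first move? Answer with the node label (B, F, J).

C (Bob): min(7, 0, 6) = 0
D (Bob): min(-9, 3, -2) = -9
E (Bob): min(-4, 7, -7) = -7
B (Alice): max(0, -9, -7) = 0
G (Bob): min(8, -7, 5) = -7
H (Bob): min(9, 2, -1) = -1
I (Bob): min(2, -1, 7) = -1
F (Alice): max(-7, -1, -1) = -1
J (Alice): max(-1, -4, 9) = 9
Root (Bob): min(0, -1, 9) = -1
Bob picks the child with the lowest value: F (value -1).

F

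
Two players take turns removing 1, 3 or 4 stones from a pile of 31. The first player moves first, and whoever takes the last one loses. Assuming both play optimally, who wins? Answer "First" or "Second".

Second

Positions where the player to move wins (W) vs loses (L):
i:   0  1  2  3  4  5  6  7  8  9 10 11 12 13 14 15 16 17 18 19 20 21 22 23 24 25 26 27 28 29 30 31
     W  L  W  L  W  W  W  W  L  W  L  W  W  W  W  L  W  L  W  W  W  W  L  W  L  W  W  W  W  L  W  L
Position 31 is L, so the second player wins.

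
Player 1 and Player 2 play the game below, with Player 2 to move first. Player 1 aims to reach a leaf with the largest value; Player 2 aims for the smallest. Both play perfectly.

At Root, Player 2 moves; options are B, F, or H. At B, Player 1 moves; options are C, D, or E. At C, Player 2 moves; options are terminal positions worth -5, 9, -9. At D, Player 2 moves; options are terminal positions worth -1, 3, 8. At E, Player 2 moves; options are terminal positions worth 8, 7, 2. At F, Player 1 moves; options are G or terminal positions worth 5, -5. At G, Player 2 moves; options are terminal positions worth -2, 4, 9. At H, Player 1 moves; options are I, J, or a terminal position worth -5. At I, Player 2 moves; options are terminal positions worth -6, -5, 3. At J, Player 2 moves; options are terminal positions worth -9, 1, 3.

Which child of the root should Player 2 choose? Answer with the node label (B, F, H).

H

C (Player 2): min(-5, 9, -9) = -9
D (Player 2): min(-1, 3, 8) = -1
E (Player 2): min(8, 7, 2) = 2
B (Player 1): max(-9, -1, 2) = 2
G (Player 2): min(-2, 4, 9) = -2
F (Player 1): max(-2, 5, -5) = 5
I (Player 2): min(-6, -5, 3) = -6
J (Player 2): min(-9, 1, 3) = -9
H (Player 1): max(-6, -9, -5) = -5
Root (Player 2): min(2, 5, -5) = -5
Player 2 picks the child with the lowest value: H (value -5).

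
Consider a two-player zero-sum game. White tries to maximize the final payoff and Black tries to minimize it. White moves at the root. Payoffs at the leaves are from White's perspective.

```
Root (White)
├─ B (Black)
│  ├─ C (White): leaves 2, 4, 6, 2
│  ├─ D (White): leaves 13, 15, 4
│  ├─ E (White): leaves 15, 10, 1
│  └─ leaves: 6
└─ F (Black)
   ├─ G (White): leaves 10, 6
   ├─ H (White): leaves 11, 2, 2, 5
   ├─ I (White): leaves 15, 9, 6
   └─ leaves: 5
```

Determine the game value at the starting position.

6

C (White): max(2, 4, 6, 2) = 6
D (White): max(13, 15, 4) = 15
E (White): max(15, 10, 1) = 15
B (Black): min(6, 15, 15, 6) = 6
G (White): max(10, 6) = 10
H (White): max(11, 2, 2, 5) = 11
I (White): max(15, 9, 6) = 15
F (Black): min(10, 11, 15, 5) = 5
Root (White): max(6, 5) = 6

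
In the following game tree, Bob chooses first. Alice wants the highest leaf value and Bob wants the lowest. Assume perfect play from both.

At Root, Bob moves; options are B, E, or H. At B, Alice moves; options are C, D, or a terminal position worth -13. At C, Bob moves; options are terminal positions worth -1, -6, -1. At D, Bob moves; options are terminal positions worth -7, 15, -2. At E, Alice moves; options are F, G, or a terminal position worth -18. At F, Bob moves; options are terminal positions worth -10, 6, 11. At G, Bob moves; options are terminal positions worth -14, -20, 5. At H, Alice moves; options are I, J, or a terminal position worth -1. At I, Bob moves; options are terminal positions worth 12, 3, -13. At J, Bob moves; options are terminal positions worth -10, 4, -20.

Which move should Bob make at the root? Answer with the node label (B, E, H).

C (Bob): min(-1, -6, -1) = -6
D (Bob): min(-7, 15, -2) = -7
B (Alice): max(-6, -7, -13) = -6
F (Bob): min(-10, 6, 11) = -10
G (Bob): min(-14, -20, 5) = -20
E (Alice): max(-10, -20, -18) = -10
I (Bob): min(12, 3, -13) = -13
J (Bob): min(-10, 4, -20) = -20
H (Alice): max(-13, -20, -1) = -1
Root (Bob): min(-6, -10, -1) = -10
Bob picks the child with the lowest value: E (value -10).

E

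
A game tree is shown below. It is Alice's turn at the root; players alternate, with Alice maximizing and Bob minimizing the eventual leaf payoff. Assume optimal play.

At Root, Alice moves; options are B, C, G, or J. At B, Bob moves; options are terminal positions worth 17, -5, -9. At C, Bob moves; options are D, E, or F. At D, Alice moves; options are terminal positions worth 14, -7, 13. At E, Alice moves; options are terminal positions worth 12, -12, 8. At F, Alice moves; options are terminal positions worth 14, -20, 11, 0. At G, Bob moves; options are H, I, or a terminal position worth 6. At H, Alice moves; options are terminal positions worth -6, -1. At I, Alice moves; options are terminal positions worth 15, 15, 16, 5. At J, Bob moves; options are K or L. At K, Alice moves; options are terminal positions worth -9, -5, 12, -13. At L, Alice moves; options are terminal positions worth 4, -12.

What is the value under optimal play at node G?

-1

H: max(-6, -1) = -1
I: max(15, 15, 16, 5) = 16
G: min(-1, 16, 6) = -1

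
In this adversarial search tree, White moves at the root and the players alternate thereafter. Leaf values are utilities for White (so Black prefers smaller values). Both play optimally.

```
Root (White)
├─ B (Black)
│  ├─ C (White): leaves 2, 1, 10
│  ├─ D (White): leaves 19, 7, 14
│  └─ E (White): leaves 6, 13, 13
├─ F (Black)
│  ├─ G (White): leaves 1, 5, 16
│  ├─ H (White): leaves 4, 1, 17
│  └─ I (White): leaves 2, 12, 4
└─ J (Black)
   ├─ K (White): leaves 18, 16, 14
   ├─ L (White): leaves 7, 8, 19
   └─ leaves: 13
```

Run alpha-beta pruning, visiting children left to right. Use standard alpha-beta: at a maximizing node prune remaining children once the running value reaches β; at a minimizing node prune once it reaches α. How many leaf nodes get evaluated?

C [α=-∞,β=+∞]: v=10
D [α=-∞,β=10]: v=19 after child 1 ≥ β → β-cutoff, skip 2
E [α=-∞,β=10]: v=13 after child 2 ≥ β → β-cutoff, skip 1
B [α=-∞,β=+∞]: v=10
G [α=10,β=+∞]: v=16
H [α=10,β=16]: v=17
I [α=10,β=16]: v=12
F [α=10,β=+∞]: v=12
K [α=12,β=+∞]: v=18
L [α=12,β=18]: v=19
J [α=12,β=+∞]: v=13
Root [α=-∞,β=+∞]: v=13
Leaves evaluated: 22 of 25.

22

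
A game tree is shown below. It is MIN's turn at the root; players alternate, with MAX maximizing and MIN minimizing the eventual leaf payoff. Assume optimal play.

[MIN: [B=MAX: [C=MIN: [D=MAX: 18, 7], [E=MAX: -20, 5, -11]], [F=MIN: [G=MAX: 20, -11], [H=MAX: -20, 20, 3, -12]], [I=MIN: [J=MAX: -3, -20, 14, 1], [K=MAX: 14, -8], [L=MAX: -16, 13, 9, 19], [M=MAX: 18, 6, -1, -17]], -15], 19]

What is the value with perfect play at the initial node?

D (MAX): max(18, 7) = 18
E (MAX): max(-20, 5, -11) = 5
C (MIN): min(18, 5) = 5
G (MAX): max(20, -11) = 20
H (MAX): max(-20, 20, 3, -12) = 20
F (MIN): min(20, 20) = 20
J (MAX): max(-3, -20, 14, 1) = 14
K (MAX): max(14, -8) = 14
L (MAX): max(-16, 13, 9, 19) = 19
M (MAX): max(18, 6, -1, -17) = 18
I (MIN): min(14, 14, 19, 18) = 14
B (MAX): max(5, 20, 14, -15) = 20
Root (MIN): min(20, 19) = 19

19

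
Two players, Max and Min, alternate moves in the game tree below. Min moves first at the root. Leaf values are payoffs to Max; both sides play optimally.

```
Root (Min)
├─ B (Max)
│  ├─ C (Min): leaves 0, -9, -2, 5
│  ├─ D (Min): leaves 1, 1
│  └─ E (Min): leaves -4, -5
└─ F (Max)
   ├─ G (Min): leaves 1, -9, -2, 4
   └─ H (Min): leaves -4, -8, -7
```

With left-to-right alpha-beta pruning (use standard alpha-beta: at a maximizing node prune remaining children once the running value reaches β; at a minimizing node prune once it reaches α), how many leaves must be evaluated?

C [α=-∞,β=+∞]: v=-9
D [α=-9,β=+∞]: v=1
E [α=1,β=+∞]: v=-4 after child 1 ≤ α → α-cutoff, skip 1
B [α=-∞,β=+∞]: v=1
G [α=-∞,β=1]: v=-9
H [α=-9,β=1]: v=-8
F [α=-∞,β=1]: v=-8
Root [α=-∞,β=+∞]: v=-8
Leaves evaluated: 14 of 15.

14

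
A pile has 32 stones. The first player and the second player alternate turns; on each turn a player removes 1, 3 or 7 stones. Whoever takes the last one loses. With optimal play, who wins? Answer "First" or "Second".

Compute winning (W) and losing (L) positions by backward induction:
i:   0  1  2  3  4  5  6  7  8  9 10 11 12 13 14 15 16 17 18 19 20 21 22 23 24 25 26 27 28 29 30 31 32
     W  L  W  L  W  L  W  L  W  L  W  L  W  L  W  L  W  L  W  L  W  L  W  L  W  L  W  L  W  L  W  L  W
Position 32 is W, so the first player wins.

First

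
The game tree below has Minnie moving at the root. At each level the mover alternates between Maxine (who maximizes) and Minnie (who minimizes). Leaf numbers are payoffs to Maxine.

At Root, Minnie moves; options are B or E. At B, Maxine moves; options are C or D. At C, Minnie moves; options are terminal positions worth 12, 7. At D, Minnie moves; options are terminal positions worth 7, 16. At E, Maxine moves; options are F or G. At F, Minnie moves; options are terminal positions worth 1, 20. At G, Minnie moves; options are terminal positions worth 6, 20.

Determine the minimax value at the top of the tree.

6

C (Minnie): min(12, 7) = 7
D (Minnie): min(7, 16) = 7
B (Maxine): max(7, 7) = 7
F (Minnie): min(1, 20) = 1
G (Minnie): min(6, 20) = 6
E (Maxine): max(1, 6) = 6
Root (Minnie): min(7, 6) = 6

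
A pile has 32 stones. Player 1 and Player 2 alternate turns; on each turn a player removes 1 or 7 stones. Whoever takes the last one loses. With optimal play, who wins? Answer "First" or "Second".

First

i:   0  1  2  3  4  5  6  7  8  9 10 11 12 13 14 15 16 17 18 19 20 21 22 23 24 25 26 27 28 29 30 31 32
     W  L  W  L  W  L  W  L  W  L  W  L  W  L  W  L  W  L  W  L  W  L  W  L  W  L  W  L  W  L  W  L  W
Position 32 is W, so the first player wins.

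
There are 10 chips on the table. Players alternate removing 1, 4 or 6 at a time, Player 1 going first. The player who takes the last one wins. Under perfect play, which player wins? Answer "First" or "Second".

Compute winning (W) and losing (L) positions by backward induction:
i:   0  1  2  3  4  5  6  7  8  9 10
     L  W  L  W  W  L  W  L  W  W  L
Position 10 is L, so the second player wins.

Second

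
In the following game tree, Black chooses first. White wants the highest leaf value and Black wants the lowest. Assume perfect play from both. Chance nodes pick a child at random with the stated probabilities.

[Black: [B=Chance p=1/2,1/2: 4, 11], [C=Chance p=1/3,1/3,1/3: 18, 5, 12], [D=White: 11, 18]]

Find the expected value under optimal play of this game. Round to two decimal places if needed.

B (Chance): 1/2·4 + 1/2·11 = 7.5
C (Chance): 1/3·18 + 1/3·5 + 1/3·12 = 11.67
D (White): max(11, 18) = 18
Root (Black): min(7.5, 11.67, 18) = 7.5

7.5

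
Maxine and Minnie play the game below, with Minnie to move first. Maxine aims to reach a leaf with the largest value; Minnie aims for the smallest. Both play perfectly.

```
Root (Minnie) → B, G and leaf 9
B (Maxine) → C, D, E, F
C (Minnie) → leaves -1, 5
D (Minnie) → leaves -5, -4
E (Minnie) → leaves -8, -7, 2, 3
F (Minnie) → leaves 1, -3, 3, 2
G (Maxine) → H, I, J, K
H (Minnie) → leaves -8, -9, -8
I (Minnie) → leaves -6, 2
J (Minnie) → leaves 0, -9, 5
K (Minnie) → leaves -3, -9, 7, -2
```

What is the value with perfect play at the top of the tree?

C (Minnie): min(-1, 5) = -1
D (Minnie): min(-5, -4) = -5
E (Minnie): min(-8, -7, 2, 3) = -8
F (Minnie): min(1, -3, 3, 2) = -3
B (Maxine): max(-1, -5, -8, -3) = -1
H (Minnie): min(-8, -9, -8) = -9
I (Minnie): min(-6, 2) = -6
J (Minnie): min(0, -9, 5) = -9
K (Minnie): min(-3, -9, 7, -2) = -9
G (Maxine): max(-9, -6, -9, -9) = -6
Root (Minnie): min(-1, -6, 9) = -6

-6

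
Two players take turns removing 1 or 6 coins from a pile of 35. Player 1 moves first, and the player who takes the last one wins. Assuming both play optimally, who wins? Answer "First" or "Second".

Second

Compute winning (W) and losing (L) positions by backward induction:
i:   0  1  2  3  4  5  6  7  8  9 10 11 12 13 14 15 16 17 18 19 20 21 22 23 24 25 26 27 28 29 30 31 32 33 34 35
     L  W  L  W  L  W  W  L  W  L  W  L  W  W  L  W  L  W  L  W  W  L  W  L  W  L  W  W  L  W  L  W  L  W  W  L
Position 35 is L, so the second player wins.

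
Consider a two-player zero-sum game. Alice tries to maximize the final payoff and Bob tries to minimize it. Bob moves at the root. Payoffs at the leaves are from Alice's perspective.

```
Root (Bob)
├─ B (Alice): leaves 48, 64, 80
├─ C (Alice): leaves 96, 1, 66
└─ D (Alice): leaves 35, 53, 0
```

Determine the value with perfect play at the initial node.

B (Alice): max(48, 64, 80) = 80
C (Alice): max(96, 1, 66) = 96
D (Alice): max(35, 53, 0) = 53
Root (Bob): min(80, 96, 53) = 53

53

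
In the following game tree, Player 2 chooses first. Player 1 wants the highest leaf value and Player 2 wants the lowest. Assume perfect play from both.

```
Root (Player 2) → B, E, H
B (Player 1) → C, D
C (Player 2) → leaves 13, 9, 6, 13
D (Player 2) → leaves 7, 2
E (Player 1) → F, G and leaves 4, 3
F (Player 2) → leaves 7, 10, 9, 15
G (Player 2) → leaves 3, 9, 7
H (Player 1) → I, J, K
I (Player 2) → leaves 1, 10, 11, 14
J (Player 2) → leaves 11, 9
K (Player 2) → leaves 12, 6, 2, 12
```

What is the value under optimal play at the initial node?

C (Player 2): min(13, 9, 6, 13) = 6
D (Player 2): min(7, 2) = 2
B (Player 1): max(6, 2) = 6
F (Player 2): min(7, 10, 9, 15) = 7
G (Player 2): min(3, 9, 7) = 3
E (Player 1): max(7, 3, 4, 3) = 7
I (Player 2): min(1, 10, 11, 14) = 1
J (Player 2): min(11, 9) = 9
K (Player 2): min(12, 6, 2, 12) = 2
H (Player 1): max(1, 9, 2) = 9
Root (Player 2): min(6, 7, 9) = 6

6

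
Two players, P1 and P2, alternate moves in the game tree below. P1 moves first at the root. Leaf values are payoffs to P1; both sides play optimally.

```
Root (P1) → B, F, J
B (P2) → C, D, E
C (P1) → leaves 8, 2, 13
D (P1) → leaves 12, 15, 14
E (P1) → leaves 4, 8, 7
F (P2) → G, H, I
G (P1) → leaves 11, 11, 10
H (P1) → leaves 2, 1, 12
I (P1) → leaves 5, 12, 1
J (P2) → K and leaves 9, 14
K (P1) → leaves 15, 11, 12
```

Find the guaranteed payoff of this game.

11

C (P1): max(8, 2, 13) = 13
D (P1): max(12, 15, 14) = 15
E (P1): max(4, 8, 7) = 8
B (P2): min(13, 15, 8) = 8
G (P1): max(11, 11, 10) = 11
H (P1): max(2, 1, 12) = 12
I (P1): max(5, 12, 1) = 12
F (P2): min(11, 12, 12) = 11
K (P1): max(15, 11, 12) = 15
J (P2): min(15, 9, 14) = 9
Root (P1): max(8, 11, 9) = 11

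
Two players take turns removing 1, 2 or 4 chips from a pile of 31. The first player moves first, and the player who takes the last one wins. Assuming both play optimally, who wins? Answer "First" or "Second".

First

i:   0  1  2  3  4  5  6  7  8  9 10 11 12 13 14 15 16 17 18 19 20 21 22 23 24 25 26 27 28 29 30 31
     L  W  W  L  W  W  L  W  W  L  W  W  L  W  W  L  W  W  L  W  W  L  W  W  L  W  W  L  W  W  L  W
Position 31 is W, so the first player wins.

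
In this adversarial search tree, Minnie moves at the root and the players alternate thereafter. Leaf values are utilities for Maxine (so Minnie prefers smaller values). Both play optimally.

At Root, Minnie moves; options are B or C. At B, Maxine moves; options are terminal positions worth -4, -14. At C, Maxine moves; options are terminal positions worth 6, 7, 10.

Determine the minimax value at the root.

-4

B (Maxine): max(-4, -14) = -4
C (Maxine): max(6, 7, 10) = 10
Root (Minnie): min(-4, 10) = -4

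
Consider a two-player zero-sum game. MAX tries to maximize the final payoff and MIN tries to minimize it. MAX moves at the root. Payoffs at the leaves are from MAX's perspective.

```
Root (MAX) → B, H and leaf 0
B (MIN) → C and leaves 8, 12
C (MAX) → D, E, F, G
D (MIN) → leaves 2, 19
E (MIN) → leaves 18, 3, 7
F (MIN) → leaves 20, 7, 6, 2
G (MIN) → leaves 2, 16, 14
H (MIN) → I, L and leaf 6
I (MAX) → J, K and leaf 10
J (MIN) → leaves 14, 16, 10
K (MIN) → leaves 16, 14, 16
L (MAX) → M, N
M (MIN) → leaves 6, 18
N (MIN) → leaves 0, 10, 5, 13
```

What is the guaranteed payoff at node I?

J: min(14, 16, 10) = 10
K: min(16, 14, 16) = 14
I: max(10, 14, 10) = 14

14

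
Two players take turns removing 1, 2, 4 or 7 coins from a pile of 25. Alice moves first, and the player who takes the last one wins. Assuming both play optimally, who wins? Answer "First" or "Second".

First

Compute winning (W) and losing (L) positions by backward induction:
i:   0  1  2  3  4  5  6  7  8  9 10 11 12 13 14 15 16 17 18 19 20 21 22 23 24 25
     L  W  W  L  W  W  L  W  W  L  W  W  L  W  W  L  W  W  L  W  W  L  W  W  L  W
Position 25 is W, so the first player wins.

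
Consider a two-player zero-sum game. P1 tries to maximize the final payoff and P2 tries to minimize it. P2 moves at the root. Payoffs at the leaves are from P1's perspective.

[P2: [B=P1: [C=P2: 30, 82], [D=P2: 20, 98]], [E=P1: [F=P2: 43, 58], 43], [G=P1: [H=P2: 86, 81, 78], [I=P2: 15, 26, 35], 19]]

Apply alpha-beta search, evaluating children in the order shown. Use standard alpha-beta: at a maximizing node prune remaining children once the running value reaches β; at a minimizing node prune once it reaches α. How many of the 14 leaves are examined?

8

C [α=-∞,β=+∞]: v=30
D [α=30,β=+∞]: v=20 after child 1 ≤ α → α-cutoff, skip 1
B [α=-∞,β=+∞]: v=30
F [α=-∞,β=30]: v=43
E [α=-∞,β=30]: v=43 after child 1 ≥ β → β-cutoff, skip 1
H [α=-∞,β=30]: v=78
G [α=-∞,β=30]: v=78 after child 1 ≥ β → β-cutoff, skip 2
Root [α=-∞,β=+∞]: v=30
Leaves evaluated: 8 of 14.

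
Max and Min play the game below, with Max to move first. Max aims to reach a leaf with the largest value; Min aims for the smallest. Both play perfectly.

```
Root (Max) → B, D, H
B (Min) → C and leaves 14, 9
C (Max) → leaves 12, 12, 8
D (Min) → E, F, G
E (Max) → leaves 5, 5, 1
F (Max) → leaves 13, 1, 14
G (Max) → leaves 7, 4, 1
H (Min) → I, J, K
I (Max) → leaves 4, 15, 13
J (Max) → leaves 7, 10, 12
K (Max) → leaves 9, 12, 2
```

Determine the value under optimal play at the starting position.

12

C (Max): max(12, 12, 8) = 12
B (Min): min(12, 14, 9) = 9
E (Max): max(5, 5, 1) = 5
F (Max): max(13, 1, 14) = 14
G (Max): max(7, 4, 1) = 7
D (Min): min(5, 14, 7) = 5
I (Max): max(4, 15, 13) = 15
J (Max): max(7, 10, 12) = 12
K (Max): max(9, 12, 2) = 12
H (Min): min(15, 12, 12) = 12
Root (Max): max(9, 5, 12) = 12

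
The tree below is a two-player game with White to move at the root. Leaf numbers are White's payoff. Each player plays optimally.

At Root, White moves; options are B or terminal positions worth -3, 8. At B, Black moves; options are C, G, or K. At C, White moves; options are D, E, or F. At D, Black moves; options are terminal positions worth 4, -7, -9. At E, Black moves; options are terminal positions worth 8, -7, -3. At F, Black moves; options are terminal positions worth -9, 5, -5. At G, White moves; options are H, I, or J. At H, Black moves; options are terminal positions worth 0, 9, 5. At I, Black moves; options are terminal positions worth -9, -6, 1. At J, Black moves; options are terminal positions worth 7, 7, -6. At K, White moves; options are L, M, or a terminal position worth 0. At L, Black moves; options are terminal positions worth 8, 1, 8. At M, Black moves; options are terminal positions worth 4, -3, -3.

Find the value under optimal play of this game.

8

D (Black): min(4, -7, -9) = -9
E (Black): min(8, -7, -3) = -7
F (Black): min(-9, 5, -5) = -9
C (White): max(-9, -7, -9) = -7
H (Black): min(0, 9, 5) = 0
I (Black): min(-9, -6, 1) = -9
J (Black): min(7, 7, -6) = -6
G (White): max(0, -9, -6) = 0
L (Black): min(8, 1, 8) = 1
M (Black): min(4, -3, -3) = -3
K (White): max(1, -3, 0) = 1
B (Black): min(-7, 0, 1) = -7
Root (White): max(-7, -3, 8) = 8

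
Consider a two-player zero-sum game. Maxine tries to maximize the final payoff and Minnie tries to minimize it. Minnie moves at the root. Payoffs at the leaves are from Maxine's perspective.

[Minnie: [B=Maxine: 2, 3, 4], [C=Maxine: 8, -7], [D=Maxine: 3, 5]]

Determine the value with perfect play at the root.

B (Maxine): max(2, 3, 4) = 4
C (Maxine): max(8, -7) = 8
D (Maxine): max(3, 5) = 5
Root (Minnie): min(4, 8, 5) = 4

4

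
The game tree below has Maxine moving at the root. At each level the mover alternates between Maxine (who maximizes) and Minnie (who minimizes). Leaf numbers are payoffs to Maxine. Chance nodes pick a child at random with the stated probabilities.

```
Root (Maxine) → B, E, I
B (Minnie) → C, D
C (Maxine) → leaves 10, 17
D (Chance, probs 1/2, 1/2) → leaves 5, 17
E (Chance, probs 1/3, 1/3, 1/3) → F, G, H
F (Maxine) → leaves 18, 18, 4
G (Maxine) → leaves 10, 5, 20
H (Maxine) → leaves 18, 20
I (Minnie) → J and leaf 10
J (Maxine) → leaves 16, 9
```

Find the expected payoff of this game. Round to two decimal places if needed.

19.33

C (Maxine): max(10, 17) = 17
D (Chance): 1/2·5 + 1/2·17 = 11
B (Minnie): min(17, 11) = 11
F (Maxine): max(18, 18, 4) = 18
G (Maxine): max(10, 5, 20) = 20
H (Maxine): max(18, 20) = 20
E (Chance): 1/3·18 + 1/3·20 + 1/3·20 = 19.33
J (Maxine): max(16, 9) = 16
I (Minnie): min(16, 10) = 10
Root (Maxine): max(11, 19.33, 10) = 19.33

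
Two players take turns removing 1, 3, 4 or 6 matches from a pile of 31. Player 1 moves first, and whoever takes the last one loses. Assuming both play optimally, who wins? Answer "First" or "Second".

Positions where the player to move wins (W) vs loses (L):
i:   0  1  2  3  4  5  6  7  8  9 10 11 12 13 14 15 16 17 18 19 20 21 22 23 24 25 26 27 28 29 30 31
     W  L  W  L  W  W  W  W  L  W  L  W  W  W  W  L  W  L  W  W  W  W  L  W  L  W  W  W  W  L  W  L
Position 31 is L, so the second player wins.

Second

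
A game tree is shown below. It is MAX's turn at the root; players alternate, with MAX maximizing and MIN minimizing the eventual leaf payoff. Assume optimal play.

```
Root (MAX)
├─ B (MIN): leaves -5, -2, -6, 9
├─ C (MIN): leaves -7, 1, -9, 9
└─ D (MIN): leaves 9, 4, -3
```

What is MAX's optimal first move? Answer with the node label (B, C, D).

D

B (MIN): min(-5, -2, -6, 9) = -6
C (MIN): min(-7, 1, -9, 9) = -9
D (MIN): min(9, 4, -3) = -3
Root (MAX): max(-6, -9, -3) = -3
MAX picks the child with the highest value: D (value -3).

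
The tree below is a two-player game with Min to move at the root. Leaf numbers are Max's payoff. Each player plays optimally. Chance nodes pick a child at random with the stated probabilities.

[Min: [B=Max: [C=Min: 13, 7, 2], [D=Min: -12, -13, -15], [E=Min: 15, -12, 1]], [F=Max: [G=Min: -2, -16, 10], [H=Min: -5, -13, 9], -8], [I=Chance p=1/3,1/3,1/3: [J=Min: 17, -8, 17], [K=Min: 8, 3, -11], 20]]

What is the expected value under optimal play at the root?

-8

C (Min): min(13, 7, 2) = 2
D (Min): min(-12, -13, -15) = -15
E (Min): min(15, -12, 1) = -12
B (Max): max(2, -15, -12) = 2
G (Min): min(-2, -16, 10) = -16
H (Min): min(-5, -13, 9) = -13
F (Max): max(-16, -13, -8) = -8
J (Min): min(17, -8, 17) = -8
K (Min): min(8, 3, -11) = -11
I (Chance): 1/3·-8 + 1/3·-11 + 1/3·20 = 0.33
Root (Min): min(2, -8, 0.33) = -8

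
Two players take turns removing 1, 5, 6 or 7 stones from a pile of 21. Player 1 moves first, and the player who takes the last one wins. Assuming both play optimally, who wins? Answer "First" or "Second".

i:   0  1  2  3  4  5  6  7  8  9 10 11 12 13 14 15 16 17 18 19 20 21
     L  W  L  W  L  W  W  W  W  W  W  W  L  W  L  W  L  W  W  W  W  W
Position 21 is W, so the first player wins.

First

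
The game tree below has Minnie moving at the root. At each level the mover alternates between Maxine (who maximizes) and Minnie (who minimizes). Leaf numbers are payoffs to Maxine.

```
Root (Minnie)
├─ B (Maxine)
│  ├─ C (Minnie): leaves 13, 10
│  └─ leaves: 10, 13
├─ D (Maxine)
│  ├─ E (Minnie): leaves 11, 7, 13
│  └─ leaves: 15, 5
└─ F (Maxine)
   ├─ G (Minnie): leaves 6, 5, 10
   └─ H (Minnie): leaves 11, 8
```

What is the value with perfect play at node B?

13

C: min(13, 10) = 10
B: max(10, 10, 13) = 13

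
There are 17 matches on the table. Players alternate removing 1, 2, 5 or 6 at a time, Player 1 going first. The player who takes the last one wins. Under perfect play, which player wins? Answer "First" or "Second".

Second

i:   0  1  2  3  4  5  6  7  8  9 10 11 12 13 14 15 16 17
     L  W  W  L  W  W  W  L  W  W  L  W  W  W  L  W  W  L
Position 17 is L, so the second player wins.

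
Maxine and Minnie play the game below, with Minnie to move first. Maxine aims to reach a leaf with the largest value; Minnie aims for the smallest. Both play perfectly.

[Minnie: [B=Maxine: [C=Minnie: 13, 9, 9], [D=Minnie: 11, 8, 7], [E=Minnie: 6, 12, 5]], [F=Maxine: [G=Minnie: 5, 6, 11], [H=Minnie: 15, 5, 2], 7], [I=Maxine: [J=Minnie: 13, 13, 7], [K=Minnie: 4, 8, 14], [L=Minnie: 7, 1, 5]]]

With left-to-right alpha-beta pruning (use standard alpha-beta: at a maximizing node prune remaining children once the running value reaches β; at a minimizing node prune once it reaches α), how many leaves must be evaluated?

C [α=-∞,β=+∞]: v=9
D [α=9,β=+∞]: v=8 after child 2 ≤ α → α-cutoff, skip 1
E [α=9,β=+∞]: v=6 after child 1 ≤ α → α-cutoff, skip 2
B [α=-∞,β=+∞]: v=9
G [α=-∞,β=9]: v=5
H [α=5,β=9]: v=5 after child 2 ≤ α → α-cutoff, skip 1
F [α=-∞,β=9]: v=7
J [α=-∞,β=7]: v=7
I [α=-∞,β=7]: v=7 after child 1 ≥ β → β-cutoff, skip 2
Root [α=-∞,β=+∞]: v=7
Leaves evaluated: 15 of 25.

15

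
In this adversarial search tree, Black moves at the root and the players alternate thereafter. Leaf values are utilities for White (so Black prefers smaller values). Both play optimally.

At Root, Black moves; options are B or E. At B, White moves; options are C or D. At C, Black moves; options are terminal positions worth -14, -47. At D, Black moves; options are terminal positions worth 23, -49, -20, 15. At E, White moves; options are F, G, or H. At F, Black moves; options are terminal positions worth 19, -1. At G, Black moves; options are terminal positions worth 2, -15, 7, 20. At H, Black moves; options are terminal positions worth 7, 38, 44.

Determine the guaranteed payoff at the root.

-47

C (Black): min(-14, -47) = -47
D (Black): min(23, -49, -20, 15) = -49
B (White): max(-47, -49) = -47
F (Black): min(19, -1) = -1
G (Black): min(2, -15, 7, 20) = -15
H (Black): min(7, 38, 44) = 7
E (White): max(-1, -15, 7) = 7
Root (Black): min(-47, 7) = -47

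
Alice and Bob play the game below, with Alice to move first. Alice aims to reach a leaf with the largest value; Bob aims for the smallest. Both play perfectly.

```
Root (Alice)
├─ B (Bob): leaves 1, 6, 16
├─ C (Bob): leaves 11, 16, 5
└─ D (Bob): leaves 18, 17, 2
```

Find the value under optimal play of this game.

B (Bob): min(1, 6, 16) = 1
C (Bob): min(11, 16, 5) = 5
D (Bob): min(18, 17, 2) = 2
Root (Alice): max(1, 5, 2) = 5

5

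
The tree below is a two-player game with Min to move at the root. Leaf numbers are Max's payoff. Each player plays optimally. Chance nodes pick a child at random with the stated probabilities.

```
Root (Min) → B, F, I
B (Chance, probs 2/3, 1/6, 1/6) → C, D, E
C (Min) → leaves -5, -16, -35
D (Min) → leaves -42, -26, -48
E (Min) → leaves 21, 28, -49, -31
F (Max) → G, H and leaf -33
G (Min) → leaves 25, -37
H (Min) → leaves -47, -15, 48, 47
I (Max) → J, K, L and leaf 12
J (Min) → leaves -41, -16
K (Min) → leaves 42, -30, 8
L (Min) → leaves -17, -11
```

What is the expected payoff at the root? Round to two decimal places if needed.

C (Min): min(-5, -16, -35) = -35
D (Min): min(-42, -26, -48) = -48
E (Min): min(21, 28, -49, -31) = -49
B (Chance): 2/3·-35 + 1/6·-48 + 1/6·-49 = -39.5
G (Min): min(25, -37) = -37
H (Min): min(-47, -15, 48, 47) = -47
F (Max): max(-37, -47, -33) = -33
J (Min): min(-41, -16) = -41
K (Min): min(42, -30, 8) = -30
L (Min): min(-17, -11) = -17
I (Max): max(-41, -30, -17, 12) = 12
Root (Min): min(-39.5, -33, 12) = -39.5

-39.5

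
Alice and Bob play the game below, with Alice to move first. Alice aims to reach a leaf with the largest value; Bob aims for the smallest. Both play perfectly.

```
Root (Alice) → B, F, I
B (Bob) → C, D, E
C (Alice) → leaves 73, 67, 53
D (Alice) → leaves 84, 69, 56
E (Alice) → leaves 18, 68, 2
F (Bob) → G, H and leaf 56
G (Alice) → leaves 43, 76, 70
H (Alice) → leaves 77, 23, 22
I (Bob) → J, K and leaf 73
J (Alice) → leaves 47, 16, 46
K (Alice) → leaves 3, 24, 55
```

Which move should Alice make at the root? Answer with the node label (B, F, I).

B

C (Alice): max(73, 67, 53) = 73
D (Alice): max(84, 69, 56) = 84
E (Alice): max(18, 68, 2) = 68
B (Bob): min(73, 84, 68) = 68
G (Alice): max(43, 76, 70) = 76
H (Alice): max(77, 23, 22) = 77
F (Bob): min(76, 77, 56) = 56
J (Alice): max(47, 16, 46) = 47
K (Alice): max(3, 24, 55) = 55
I (Bob): min(47, 55, 73) = 47
Root (Alice): max(68, 56, 47) = 68
Alice picks the child with the highest value: B (value 68).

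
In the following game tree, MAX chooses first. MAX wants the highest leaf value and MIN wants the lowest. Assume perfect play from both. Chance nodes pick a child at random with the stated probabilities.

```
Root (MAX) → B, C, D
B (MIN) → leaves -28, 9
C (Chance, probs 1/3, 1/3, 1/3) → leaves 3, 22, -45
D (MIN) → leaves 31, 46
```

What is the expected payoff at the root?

B (MIN): min(-28, 9) = -28
C (Chance): 1/3·3 + 1/3·22 + 1/3·-45 = -6.67
D (MIN): min(31, 46) = 31
Root (MAX): max(-28, -6.67, 31) = 31

31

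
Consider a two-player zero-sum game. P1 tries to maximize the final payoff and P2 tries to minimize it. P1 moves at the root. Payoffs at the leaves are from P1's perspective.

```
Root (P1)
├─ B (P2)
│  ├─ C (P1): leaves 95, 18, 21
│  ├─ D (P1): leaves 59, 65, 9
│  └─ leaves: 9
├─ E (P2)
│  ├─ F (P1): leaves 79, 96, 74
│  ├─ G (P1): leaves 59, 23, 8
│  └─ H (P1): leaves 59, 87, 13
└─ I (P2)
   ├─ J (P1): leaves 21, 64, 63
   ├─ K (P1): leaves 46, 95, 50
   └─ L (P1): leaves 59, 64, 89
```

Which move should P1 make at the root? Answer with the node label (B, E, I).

I

C (P1): max(95, 18, 21) = 95
D (P1): max(59, 65, 9) = 65
B (P2): min(95, 65, 9) = 9
F (P1): max(79, 96, 74) = 96
G (P1): max(59, 23, 8) = 59
H (P1): max(59, 87, 13) = 87
E (P2): min(96, 59, 87) = 59
J (P1): max(21, 64, 63) = 64
K (P1): max(46, 95, 50) = 95
L (P1): max(59, 64, 89) = 89
I (P2): min(64, 95, 89) = 64
Root (P1): max(9, 59, 64) = 64
P1 picks the child with the highest value: I (value 64).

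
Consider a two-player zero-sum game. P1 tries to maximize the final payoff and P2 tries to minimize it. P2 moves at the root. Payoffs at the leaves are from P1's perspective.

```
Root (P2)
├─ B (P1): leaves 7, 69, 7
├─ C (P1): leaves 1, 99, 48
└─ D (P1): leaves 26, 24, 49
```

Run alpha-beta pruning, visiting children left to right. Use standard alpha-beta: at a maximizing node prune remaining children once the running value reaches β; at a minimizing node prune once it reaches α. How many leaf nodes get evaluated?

8

B [α=-∞,β=+∞]: v=69
C [α=-∞,β=69]: v=99 after child 2 ≥ β → β-cutoff, skip 1
D [α=-∞,β=69]: v=49
Root [α=-∞,β=+∞]: v=49
Leaves evaluated: 8 of 9.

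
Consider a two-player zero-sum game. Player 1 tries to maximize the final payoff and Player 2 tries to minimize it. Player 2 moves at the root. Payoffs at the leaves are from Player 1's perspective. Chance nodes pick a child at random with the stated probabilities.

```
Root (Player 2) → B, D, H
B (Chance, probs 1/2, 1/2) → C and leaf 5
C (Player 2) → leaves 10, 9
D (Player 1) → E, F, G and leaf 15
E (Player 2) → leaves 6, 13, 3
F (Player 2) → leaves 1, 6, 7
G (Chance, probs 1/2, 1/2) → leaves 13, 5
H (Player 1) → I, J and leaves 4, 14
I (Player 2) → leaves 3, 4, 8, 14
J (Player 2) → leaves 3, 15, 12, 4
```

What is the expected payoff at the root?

7

C (Player 2): min(10, 9) = 9
B (Chance): 1/2·9 + 1/2·5 = 7
E (Player 2): min(6, 13, 3) = 3
F (Player 2): min(1, 6, 7) = 1
G (Chance): 1/2·13 + 1/2·5 = 9
D (Player 1): max(3, 1, 9, 15) = 15
I (Player 2): min(3, 4, 8, 14) = 3
J (Player 2): min(3, 15, 12, 4) = 3
H (Player 1): max(3, 3, 4, 14) = 14
Root (Player 2): min(7, 15, 14) = 7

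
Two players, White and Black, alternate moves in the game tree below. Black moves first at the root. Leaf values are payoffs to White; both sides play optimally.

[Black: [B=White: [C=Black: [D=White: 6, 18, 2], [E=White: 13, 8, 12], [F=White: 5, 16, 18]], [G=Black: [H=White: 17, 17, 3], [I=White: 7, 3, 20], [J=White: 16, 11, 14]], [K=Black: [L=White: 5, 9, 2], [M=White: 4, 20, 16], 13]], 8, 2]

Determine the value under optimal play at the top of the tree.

D (White): max(6, 18, 2) = 18
E (White): max(13, 8, 12) = 13
F (White): max(5, 16, 18) = 18
C (Black): min(18, 13, 18) = 13
H (White): max(17, 17, 3) = 17
I (White): max(7, 3, 20) = 20
J (White): max(16, 11, 14) = 16
G (Black): min(17, 20, 16) = 16
L (White): max(5, 9, 2) = 9
M (White): max(4, 20, 16) = 20
K (Black): min(9, 20, 13) = 9
B (White): max(13, 16, 9) = 16
Root (Black): min(16, 8, 2) = 2

2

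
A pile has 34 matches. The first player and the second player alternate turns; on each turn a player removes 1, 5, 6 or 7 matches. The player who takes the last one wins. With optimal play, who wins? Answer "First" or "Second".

Compute winning (W) and losing (L) positions by backward induction:
i:   0  1  2  3  4  5  6  7  8  9 10 11 12 13 14 15 16 17 18 19 20 21 22 23 24 25 26 27 28 29 30 31 32 33 34
     L  W  L  W  L  W  W  W  W  W  W  W  L  W  L  W  L  W  W  W  W  W  W  W  L  W  L  W  L  W  W  W  W  W  W
Position 34 is W, so the first player wins.

First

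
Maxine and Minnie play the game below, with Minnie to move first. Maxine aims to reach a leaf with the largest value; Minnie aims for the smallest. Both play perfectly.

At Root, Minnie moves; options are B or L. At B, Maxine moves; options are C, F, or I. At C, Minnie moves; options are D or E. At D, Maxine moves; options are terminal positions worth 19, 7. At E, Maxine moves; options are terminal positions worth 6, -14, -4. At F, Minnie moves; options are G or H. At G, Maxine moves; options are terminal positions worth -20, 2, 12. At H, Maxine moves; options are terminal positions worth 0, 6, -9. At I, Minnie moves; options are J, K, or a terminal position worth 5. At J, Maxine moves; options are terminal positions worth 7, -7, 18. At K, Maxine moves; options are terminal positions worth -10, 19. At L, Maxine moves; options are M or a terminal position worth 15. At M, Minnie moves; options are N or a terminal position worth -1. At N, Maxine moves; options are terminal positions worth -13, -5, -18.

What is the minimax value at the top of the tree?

D (Maxine): max(19, 7) = 19
E (Maxine): max(6, -14, -4) = 6
C (Minnie): min(19, 6) = 6
G (Maxine): max(-20, 2, 12) = 12
H (Maxine): max(0, 6, -9) = 6
F (Minnie): min(12, 6) = 6
J (Maxine): max(7, -7, 18) = 18
K (Maxine): max(-10, 19) = 19
I (Minnie): min(18, 19, 5) = 5
B (Maxine): max(6, 6, 5) = 6
N (Maxine): max(-13, -5, -18) = -5
M (Minnie): min(-5, -1) = -5
L (Maxine): max(-5, 15) = 15
Root (Minnie): min(6, 15) = 6

6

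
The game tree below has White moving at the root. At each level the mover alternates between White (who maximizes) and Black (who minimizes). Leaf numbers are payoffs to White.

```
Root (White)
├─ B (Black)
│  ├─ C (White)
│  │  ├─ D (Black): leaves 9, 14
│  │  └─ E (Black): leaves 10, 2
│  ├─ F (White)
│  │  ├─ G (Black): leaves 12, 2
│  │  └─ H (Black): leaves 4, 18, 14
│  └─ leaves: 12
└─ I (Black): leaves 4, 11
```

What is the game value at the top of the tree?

D (Black): min(9, 14) = 9
E (Black): min(10, 2) = 2
C (White): max(9, 2) = 9
G (Black): min(12, 2) = 2
H (Black): min(4, 18, 14) = 4
F (White): max(2, 4) = 4
B (Black): min(9, 4, 12) = 4
I (Black): min(4, 11) = 4
Root (White): max(4, 4) = 4

4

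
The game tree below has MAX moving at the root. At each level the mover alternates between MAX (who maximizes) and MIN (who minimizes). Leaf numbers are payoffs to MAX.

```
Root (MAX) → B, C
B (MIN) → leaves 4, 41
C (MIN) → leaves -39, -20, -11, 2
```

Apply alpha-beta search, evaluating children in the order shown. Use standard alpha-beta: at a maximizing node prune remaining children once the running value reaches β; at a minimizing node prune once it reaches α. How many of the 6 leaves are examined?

3

B [α=-∞,β=+∞]: v=4
C [α=4,β=+∞]: v=-39 after child 1 ≤ α → α-cutoff, skip 3
Root [α=-∞,β=+∞]: v=4
Leaves evaluated: 3 of 6.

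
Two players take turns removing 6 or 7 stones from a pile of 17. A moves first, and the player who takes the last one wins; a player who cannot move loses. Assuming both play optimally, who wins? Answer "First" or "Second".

i:   0  1  2  3  4  5  6  7  8  9 10 11 12 13 14 15 16 17
     L  L  L  L  L  L  W  W  W  W  W  W  W  L  L  L  L  L
Position 17 is L, so the second player wins.

Second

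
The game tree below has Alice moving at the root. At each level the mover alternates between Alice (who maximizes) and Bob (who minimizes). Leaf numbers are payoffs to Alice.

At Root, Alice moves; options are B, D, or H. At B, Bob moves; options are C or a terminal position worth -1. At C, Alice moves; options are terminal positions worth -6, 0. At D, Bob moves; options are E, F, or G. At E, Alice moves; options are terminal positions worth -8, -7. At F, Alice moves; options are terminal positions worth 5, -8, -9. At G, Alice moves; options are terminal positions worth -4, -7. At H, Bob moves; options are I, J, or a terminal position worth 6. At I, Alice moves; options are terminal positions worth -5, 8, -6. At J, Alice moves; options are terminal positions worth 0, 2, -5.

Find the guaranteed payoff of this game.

2

C (Alice): max(-6, 0) = 0
B (Bob): min(0, -1) = -1
E (Alice): max(-8, -7) = -7
F (Alice): max(5, -8, -9) = 5
G (Alice): max(-4, -7) = -4
D (Bob): min(-7, 5, -4) = -7
I (Alice): max(-5, 8, -6) = 8
J (Alice): max(0, 2, -5) = 2
H (Bob): min(8, 2, 6) = 2
Root (Alice): max(-1, -7, 2) = 2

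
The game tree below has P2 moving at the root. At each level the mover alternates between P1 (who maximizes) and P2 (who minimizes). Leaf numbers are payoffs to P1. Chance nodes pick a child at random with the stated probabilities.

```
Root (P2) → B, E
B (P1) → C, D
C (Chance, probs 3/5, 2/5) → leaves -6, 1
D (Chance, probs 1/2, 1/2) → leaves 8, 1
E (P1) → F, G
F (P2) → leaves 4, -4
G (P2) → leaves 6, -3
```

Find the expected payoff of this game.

C (Chance): 3/5·-6 + 2/5·1 = -3.2
D (Chance): 1/2·8 + 1/2·1 = 4.5
B (P1): max(-3.2, 4.5) = 4.5
F (P2): min(4, -4) = -4
G (P2): min(6, -3) = -3
E (P1): max(-4, -3) = -3
Root (P2): min(4.5, -3) = -3

-3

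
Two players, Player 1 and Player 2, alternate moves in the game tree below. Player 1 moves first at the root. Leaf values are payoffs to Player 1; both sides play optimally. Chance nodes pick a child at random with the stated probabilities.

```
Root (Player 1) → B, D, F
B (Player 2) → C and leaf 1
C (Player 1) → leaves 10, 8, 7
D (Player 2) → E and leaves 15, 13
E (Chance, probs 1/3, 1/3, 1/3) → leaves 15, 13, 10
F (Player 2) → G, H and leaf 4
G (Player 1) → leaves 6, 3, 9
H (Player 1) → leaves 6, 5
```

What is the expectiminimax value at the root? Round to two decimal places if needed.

C (Player 1): max(10, 8, 7) = 10
B (Player 2): min(10, 1) = 1
E (Chance): 1/3·15 + 1/3·13 + 1/3·10 = 12.67
D (Player 2): min(12.67, 15, 13) = 12.67
G (Player 1): max(6, 3, 9) = 9
H (Player 1): max(6, 5) = 6
F (Player 2): min(9, 6, 4) = 4
Root (Player 1): max(1, 12.67, 4) = 12.67

12.67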